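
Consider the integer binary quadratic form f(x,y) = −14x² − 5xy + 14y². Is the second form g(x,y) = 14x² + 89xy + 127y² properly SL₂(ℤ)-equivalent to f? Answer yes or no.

D₁ = 809, D₂ = 809
river cycle of f (length 54): (14, 5, -14), (-14, 23, 5), (5, 27, -4), (-4, 21, 23), (23, 25, -2), (-2, 27, 10), (10, 13, -16), (-16, 19, 7), (7, 23, -10), (-10, 17, 13), … (44 more)
river cycle of g (length 54): (14, 5, -14), (-14, 23, 5), (5, 27, -4), (-4, 21, 23), (23, 25, -2), (-2, 27, 10), (10, 13, -16), (-16, 19, 7), (7, 23, -10), (-10, 17, 13), … (44 more)
cycles coincide ⇒ equivalent

yes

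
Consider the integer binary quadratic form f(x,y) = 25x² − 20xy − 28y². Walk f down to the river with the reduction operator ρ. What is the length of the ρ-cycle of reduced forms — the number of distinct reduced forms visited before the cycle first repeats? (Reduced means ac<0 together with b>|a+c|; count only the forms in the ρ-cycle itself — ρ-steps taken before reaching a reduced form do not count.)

D = 3200, ⌊√D⌋ = 56
descent: ρ → (-28,20,25)  [lands on river]
river: ρ → (25,30,-23)
river: ρ → (-23,16,32)
river: ρ → (32,48,-7)
river: ρ → (-7,50,25)
river: ρ → (25,50,-7)
river: ρ → (-7,48,32)
river: ρ → (32,16,-23)
river: ρ → (-23,30,25)
river: ρ → (25,20,-28)
river: ρ → (-28,36,17)
river: ρ → (17,32,-32)
river: ρ → (-32,32,17)
river: ρ → (17,36,-28)
ρ-cycle length = 14 (tail of 1 descent step not counted)

14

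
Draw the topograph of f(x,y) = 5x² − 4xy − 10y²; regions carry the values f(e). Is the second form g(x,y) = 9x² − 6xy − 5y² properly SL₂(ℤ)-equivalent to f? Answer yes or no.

D₁ = 216, D₂ = 216
river cycle of f (length 6): (5, 6, -9), (-9, 12, 2), (2, 12, -9), (-9, 6, 5), (5, 14, -1), (-1, 14, 5)
river cycle of g (length 6): (-5, 6, 9), (9, 12, -2), (-2, 12, 9), (9, 6, -5), (-5, 14, 1), (1, 14, -5)
cycles differ ⇒ inequivalent

no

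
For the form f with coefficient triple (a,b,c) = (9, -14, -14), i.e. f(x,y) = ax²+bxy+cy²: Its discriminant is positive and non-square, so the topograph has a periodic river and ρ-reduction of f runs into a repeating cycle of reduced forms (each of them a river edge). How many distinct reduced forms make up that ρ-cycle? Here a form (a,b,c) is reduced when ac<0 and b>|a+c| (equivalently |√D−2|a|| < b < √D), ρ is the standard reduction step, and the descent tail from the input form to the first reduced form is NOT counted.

D = 700, ⌊√D⌋ = 26
descent: ρ → (-14,14,9)  [lands on river]
river: ρ → (9,22,-6)
river: ρ → (-6,26,1)
river: ρ → (1,26,-6)
river: ρ → (-6,22,9)
river: ρ → (9,14,-14)
ρ-cycle length = 6 (tail of 1 descent step not counted)

6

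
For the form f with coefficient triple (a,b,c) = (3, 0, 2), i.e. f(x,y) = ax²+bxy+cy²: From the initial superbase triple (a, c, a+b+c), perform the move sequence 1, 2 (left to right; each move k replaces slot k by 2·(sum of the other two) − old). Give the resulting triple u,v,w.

start (3,2,5) = (f(1,0),f(0,1),f(1,1))
replace slot 1: 2·(2+5) − 3 = 11 → (11,2,5)
replace slot 2: 2·(11+5) − 2 = 30 → (11,30,5)

11,30,5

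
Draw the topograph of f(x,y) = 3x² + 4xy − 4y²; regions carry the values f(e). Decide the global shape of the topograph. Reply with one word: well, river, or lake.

D = b²−4ac = 4² − 4·3·(-4) = 64
D = 8² is a perfect square ⇒ form factors over ℤ ⇒ lakes

lake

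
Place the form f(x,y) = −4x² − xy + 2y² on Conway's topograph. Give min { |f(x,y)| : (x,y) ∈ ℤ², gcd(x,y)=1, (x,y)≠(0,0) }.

descent: ρ → (2,5,-1)  [lands on river]
river: ρ → (-1,5,2)
river: ρ → (2,3,-3)
river: ρ → (-3,3,2)
closes: descent 1, river 4
min |a| on river = 1

1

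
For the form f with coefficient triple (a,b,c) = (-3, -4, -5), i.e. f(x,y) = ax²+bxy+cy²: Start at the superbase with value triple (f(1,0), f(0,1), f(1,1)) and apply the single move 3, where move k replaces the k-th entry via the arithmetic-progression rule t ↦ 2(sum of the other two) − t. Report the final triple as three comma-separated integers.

start (-3,-5,-12) = (f(1,0),f(0,1),f(1,1))
replace slot 3: 2·((-3)+(-5)) − (-12) = -4 → (-3,-5,-4)

-3,-5,-4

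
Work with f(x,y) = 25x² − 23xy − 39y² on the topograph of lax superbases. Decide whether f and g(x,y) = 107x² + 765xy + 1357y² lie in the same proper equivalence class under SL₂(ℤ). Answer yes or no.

D₁ = 4429, D₂ = 4429
river cycle of f (length 34): (-39, 23, 25), (25, 27, -37), (-37, 47, 15), (15, 43, -43), (-43, 43, 15), (15, 47, -37), (-37, 27, 25), (25, 23, -39), (-39, 55, 9), (9, 53, -45), … (24 more)
river cycle of g (length 34): (9, 55, -39), (-39, 23, 25), (25, 27, -37), (-37, 47, 15), (15, 43, -43), (-43, 43, 15), (15, 47, -37), (-37, 27, 25), (25, 23, -39), (-39, 55, 9), … (24 more)
cycles coincide ⇒ equivalent

yes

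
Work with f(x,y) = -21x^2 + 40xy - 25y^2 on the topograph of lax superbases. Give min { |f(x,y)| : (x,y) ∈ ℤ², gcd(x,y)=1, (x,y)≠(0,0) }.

translate: b→2 (≡-40 mod 42), so (21,-40,25)→(21,2,6)
flip: (21,2,6)→(6,-2,21)
reduced (well bottom): (6,-2,21) with a≤c, −a<b≤a
well minimum |f| = |-6| = 6 (negative-definite)

6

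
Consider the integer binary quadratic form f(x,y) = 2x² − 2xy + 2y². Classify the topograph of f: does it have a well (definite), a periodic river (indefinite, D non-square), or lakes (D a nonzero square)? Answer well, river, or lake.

D = b²−4ac = (-2)² − 4·2·2 = -12
D < 0 ⇒ definite ⇒ every region one sign ⇒ single well

well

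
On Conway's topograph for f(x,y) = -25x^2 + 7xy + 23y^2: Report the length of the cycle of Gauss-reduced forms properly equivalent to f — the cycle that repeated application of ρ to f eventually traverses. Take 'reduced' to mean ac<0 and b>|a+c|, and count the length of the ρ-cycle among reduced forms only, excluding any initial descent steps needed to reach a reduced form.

D = 2349, ⌊√D⌋ = 48
river: ρ → (23,39,-9)
river: ρ → (-9,33,35)
river: ρ → (35,37,-7)
river: ρ → (-7,47,5)
river: ρ → (5,43,-25)
river: ρ → (-25,7,23)
ρ-cycle length = 6 (tail of 0 descent steps not counted)

6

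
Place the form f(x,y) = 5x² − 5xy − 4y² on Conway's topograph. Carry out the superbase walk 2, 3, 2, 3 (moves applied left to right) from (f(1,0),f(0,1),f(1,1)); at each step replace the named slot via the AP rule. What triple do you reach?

start (5,-4,-4) = (f(1,0),f(0,1),f(1,1))
replace slot 2: 2·(5+(-4)) − (-4) = 6 → (5,6,-4)
replace slot 3: 2·(5+6) − (-4) = 26 → (5,6,26)
replace slot 2: 2·(5+26) − 6 = 56 → (5,56,26)
replace slot 3: 2·(5+56) − 26 = 96 → (5,56,96)

5,56,96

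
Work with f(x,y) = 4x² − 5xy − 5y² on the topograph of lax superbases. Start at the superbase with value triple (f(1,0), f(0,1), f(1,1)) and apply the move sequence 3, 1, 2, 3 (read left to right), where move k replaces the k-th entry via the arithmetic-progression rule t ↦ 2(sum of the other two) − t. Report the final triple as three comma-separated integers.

start (4,-5,-6) = (f(1,0),f(0,1),f(1,1))
replace slot 3: 2·(4+(-5)) − (-6) = 4 → (4,-5,4)
replace slot 1: 2·((-5)+4) − 4 = -6 → (-6,-5,4)
replace slot 2: 2·((-6)+4) − (-5) = 1 → (-6,1,4)
replace slot 3: 2·((-6)+1) − 4 = -14 → (-6,1,-14)

-6,1,-14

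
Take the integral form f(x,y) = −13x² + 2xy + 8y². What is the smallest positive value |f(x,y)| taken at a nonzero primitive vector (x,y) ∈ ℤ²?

descent: ρ → (8,14,-7)  [lands on river]
river: ρ → (-7,14,8)
river: ρ → (8,18,-3)
river: ρ → (-3,18,8)
closes: descent 1, river 4
min |a| on river = 3

3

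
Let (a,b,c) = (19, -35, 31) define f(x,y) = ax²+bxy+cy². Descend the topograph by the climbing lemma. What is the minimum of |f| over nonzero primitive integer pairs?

translate: b→3 (≡-35 mod 38), so (19,-35,31)→(19,3,15)
flip: (19,3,15)→(15,-3,19)
reduced (well bottom): (15,-3,19) with a≤c, −a<b≤a
well minimum = a = 15

15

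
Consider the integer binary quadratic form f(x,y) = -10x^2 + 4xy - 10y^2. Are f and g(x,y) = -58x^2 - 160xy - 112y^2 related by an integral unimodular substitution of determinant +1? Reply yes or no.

D₁ = -384, D₂ = -384
f is negative-definite; reduce −f:
−f: flip: (10,-4,10)→(10,4,10)
−f: reduced (well bottom): (10,4,10) with a≤c, −a<b≤a
flip sign back: reduced form of f is (-10,-4,-10)
g is negative-definite; reduce −g:
−g: translate: b→44 (≡160 mod 116), so (58,160,112)→(58,44,10)
−g: flip: (58,44,10)→(10,-44,58)
−g: translate: b→-4 (≡-44 mod 20), so (10,-44,58)→(10,-4,10)
−g: flip: (10,-4,10)→(10,4,10)
−g: reduced (well bottom): (10,4,10) with a≤c, −a<b≤a
flip sign back: reduced form of g is (-10,-4,-10)
reduced forms (-10, -4, -10) vs (-10, -4, -10) ⇒ equivalent

yes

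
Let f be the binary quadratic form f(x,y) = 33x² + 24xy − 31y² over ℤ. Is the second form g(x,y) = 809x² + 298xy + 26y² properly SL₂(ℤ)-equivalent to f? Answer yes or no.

D₁ = 4668, D₂ = 4668
river cycle of f (length 14): (-31, 38, 26), (26, 66, -3), (-3, 66, 26), (26, 38, -31), (-31, 24, 33), (33, 42, -22), (-22, 46, 29), (29, 12, -39), (-39, 66, 2), (2, 66, -39), … (4 more)
river cycle of g (length 14): (26, 66, -3), (-3, 66, 26), (26, 38, -31), (-31, 24, 33), (33, 42, -22), (-22, 46, 29), (29, 12, -39), (-39, 66, 2), (2, 66, -39), (-39, 12, 29), … (4 more)
cycles coincide ⇒ equivalent

yes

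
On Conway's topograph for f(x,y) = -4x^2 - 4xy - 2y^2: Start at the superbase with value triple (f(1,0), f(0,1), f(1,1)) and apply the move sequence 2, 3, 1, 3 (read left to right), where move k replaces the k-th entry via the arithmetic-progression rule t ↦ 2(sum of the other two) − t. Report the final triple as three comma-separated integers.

start (-4,-2,-10) = (f(1,0),f(0,1),f(1,1))
replace slot 2: 2·((-4)+(-10)) − (-2) = -26 → (-4,-26,-10)
replace slot 3: 2·((-4)+(-26)) − (-10) = -50 → (-4,-26,-50)
replace slot 1: 2·((-26)+(-50)) − (-4) = -148 → (-148,-26,-50)
replace slot 3: 2·((-148)+(-26)) − (-50) = -298 → (-148,-26,-298)

-148,-26,-298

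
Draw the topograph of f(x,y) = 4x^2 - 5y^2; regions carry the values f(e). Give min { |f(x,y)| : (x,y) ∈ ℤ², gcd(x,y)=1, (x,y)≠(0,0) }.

descent: ρ → (-5,0,4)
descent: ρ → (4,8,-1)  [lands on river]
river: ρ → (-1,8,4)
closes: descent 2, river 2
min |a| on river = 1

1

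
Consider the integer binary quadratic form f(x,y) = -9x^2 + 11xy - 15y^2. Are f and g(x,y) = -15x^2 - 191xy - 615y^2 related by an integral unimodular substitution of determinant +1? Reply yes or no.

D₁ = -419, D₂ = -419
f is negative-definite; reduce −f:
−f: translate: b→7 (≡-11 mod 18), so (9,-11,15)→(9,7,13)
−f: reduced (well bottom): (9,7,13) with a≤c, −a<b≤a
flip sign back: reduced form of f is (-9,-7,-13)
g is negative-definite; reduce −g:
−g: translate: b→11 (≡191 mod 30), so (15,191,615)→(15,11,9)
−g: flip: (15,11,9)→(9,-11,15)
−g: translate: b→7 (≡-11 mod 18), so (9,-11,15)→(9,7,13)
−g: reduced (well bottom): (9,7,13) with a≤c, −a<b≤a
flip sign back: reduced form of g is (-9,-7,-13)
reduced forms (-9, -7, -13) vs (-9, -7, -13) ⇒ equivalent

yes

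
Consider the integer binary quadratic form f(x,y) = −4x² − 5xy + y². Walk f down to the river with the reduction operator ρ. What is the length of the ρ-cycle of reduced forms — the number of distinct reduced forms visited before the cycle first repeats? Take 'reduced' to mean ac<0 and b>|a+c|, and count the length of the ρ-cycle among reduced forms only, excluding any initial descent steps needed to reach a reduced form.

D = 41, ⌊√D⌋ = 6
descent: ρ → (1,5,-4)  [lands on river]
river: ρ → (-4,3,2)
river: ρ → (2,5,-2)
river: ρ → (-2,3,4)
river: ρ → (4,5,-1)
river: ρ → (-1,5,4)
river: ρ → (4,3,-2)
river: ρ → (-2,5,2)
river: ρ → (2,3,-4)
river: ρ → (-4,5,1)
ρ-cycle length = 10 (tail of 1 descent step not counted)

10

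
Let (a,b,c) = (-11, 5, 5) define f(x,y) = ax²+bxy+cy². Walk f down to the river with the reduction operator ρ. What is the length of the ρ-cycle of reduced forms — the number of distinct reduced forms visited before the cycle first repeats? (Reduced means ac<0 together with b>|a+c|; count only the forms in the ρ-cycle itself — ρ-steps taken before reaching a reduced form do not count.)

D = 245, ⌊√D⌋ = 15
descent: ρ → (5,15,-1)  [lands on river]
river: ρ → (-1,15,5)
ρ-cycle length = 2 (tail of 1 descent step not counted)

2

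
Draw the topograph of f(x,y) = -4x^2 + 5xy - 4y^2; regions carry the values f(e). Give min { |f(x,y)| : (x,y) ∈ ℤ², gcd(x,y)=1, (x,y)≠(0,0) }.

translate: b→3 (≡-5 mod 8), so (4,-5,4)→(4,3,3)
flip: (4,3,3)→(3,-3,4)
translate: b→3 (≡-3 mod 6), so (3,-3,4)→(3,3,4)
reduced (well bottom): (3,3,4) with a≤c, −a<b≤a
well minimum |f| = |-3| = 3 (negative-definite)

3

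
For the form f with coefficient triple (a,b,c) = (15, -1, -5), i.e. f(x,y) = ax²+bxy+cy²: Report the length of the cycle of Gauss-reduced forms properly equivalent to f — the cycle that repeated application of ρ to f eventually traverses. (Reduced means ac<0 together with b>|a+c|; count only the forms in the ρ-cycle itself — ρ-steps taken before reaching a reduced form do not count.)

D = 301, ⌊√D⌋ = 17
descent: ρ → (-5,11,9)  [lands on river]
river: ρ → (9,7,-7)
river: ρ → (-7,7,9)
river: ρ → (9,11,-5)
river: ρ → (-5,9,11)
river: ρ → (11,13,-3)
river: ρ → (-3,17,1)
river: ρ → (1,17,-3)
river: ρ → (-3,13,11)
river: ρ → (11,9,-5)
ρ-cycle length = 10 (tail of 1 descent step not counted)

10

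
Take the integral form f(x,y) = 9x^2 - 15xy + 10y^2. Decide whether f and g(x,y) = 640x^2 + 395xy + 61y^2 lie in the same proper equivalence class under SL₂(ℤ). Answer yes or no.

D₁ = -135, D₂ = -135
f: translate: b→3 (≡-15 mod 18), so (9,-15,10)→(9,3,4)
f: flip: (9,3,4)→(4,-3,9)
f: reduced (well bottom): (4,-3,9) with a≤c, −a<b≤a
g: flip: (640,395,61)→(61,-395,640)
g: translate: b→-29 (≡-395 mod 122), so (61,-395,640)→(61,-29,4)
g: flip: (61,-29,4)→(4,29,61)
g: translate: b→-3 (≡29 mod 8), so (4,29,61)→(4,-3,9)
g: reduced (well bottom): (4,-3,9) with a≤c, −a<b≤a
reduced forms (4, -3, 9) vs (4, -3, 9) ⇒ equivalent

yes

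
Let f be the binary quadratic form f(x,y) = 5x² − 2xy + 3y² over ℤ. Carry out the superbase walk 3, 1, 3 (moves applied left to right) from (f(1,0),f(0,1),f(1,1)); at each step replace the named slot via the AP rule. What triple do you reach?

start (5,3,6) = (f(1,0),f(0,1),f(1,1))
replace slot 3: 2·(5+3) − 6 = 10 → (5,3,10)
replace slot 1: 2·(3+10) − 5 = 21 → (21,3,10)
replace slot 3: 2·(21+3) − 10 = 38 → (21,3,38)

21,3,38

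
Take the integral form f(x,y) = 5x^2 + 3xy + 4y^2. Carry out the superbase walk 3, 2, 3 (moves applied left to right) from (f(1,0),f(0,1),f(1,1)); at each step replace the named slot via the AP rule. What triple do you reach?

start (5,4,12) = (f(1,0),f(0,1),f(1,1))
replace slot 3: 2·(5+4) − 12 = 6 → (5,4,6)
replace slot 2: 2·(5+6) − 4 = 18 → (5,18,6)
replace slot 3: 2·(5+18) − 6 = 40 → (5,18,40)

5,18,40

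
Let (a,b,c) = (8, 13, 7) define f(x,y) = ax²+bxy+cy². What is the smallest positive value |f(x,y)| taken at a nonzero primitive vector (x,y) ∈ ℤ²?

translate: b→-3 (≡13 mod 16), so (8,13,7)→(8,-3,2)
flip: (8,-3,2)→(2,3,8)
translate: b→-1 (≡3 mod 4), so (2,3,8)→(2,-1,7)
reduced (well bottom): (2,-1,7) with a≤c, −a<b≤a
well minimum = a = 2

2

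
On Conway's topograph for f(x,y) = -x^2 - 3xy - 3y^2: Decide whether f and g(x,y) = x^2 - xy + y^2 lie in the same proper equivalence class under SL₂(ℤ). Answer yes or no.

D₁ = -3, D₂ = -3
f is negative-definite; reduce −f:
−f: translate: b→1 (≡3 mod 2), so (1,3,3)→(1,1,1)
−f: reduced (well bottom): (1,1,1) with a≤c, −a<b≤a
flip sign back: reduced form of f is (-1,-1,-1)
g: translate: b→1 (≡-1 mod 2), so (1,-1,1)→(1,1,1)
g: reduced (well bottom): (1,1,1) with a≤c, −a<b≤a
reduced forms (-1, -1, -1) vs (1, 1, 1) ⇒ inequivalent

no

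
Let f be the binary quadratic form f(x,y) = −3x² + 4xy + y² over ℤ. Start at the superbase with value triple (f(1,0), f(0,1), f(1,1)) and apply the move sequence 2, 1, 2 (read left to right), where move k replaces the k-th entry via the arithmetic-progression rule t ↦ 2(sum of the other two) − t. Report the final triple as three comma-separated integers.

start (-3,1,2) = (f(1,0),f(0,1),f(1,1))
replace slot 2: 2·((-3)+2) − 1 = -3 → (-3,-3,2)
replace slot 1: 2·((-3)+2) − (-3) = 1 → (1,-3,2)
replace slot 2: 2·(1+2) − (-3) = 9 → (1,9,2)

1,9,2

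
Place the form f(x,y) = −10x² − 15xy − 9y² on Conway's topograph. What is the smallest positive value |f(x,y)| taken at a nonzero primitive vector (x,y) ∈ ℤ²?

translate: b→-5 (≡15 mod 20), so (10,15,9)→(10,-5,4)
flip: (10,-5,4)→(4,5,10)
translate: b→-3 (≡5 mod 8), so (4,5,10)→(4,-3,9)
reduced (well bottom): (4,-3,9) with a≤c, −a<b≤a
well minimum |f| = |-4| = 4 (negative-definite)

4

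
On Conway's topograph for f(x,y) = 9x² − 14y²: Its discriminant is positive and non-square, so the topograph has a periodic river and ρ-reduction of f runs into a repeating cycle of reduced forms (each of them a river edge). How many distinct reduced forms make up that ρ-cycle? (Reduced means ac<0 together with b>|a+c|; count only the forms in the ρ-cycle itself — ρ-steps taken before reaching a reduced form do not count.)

D = 504, ⌊√D⌋ = 22
descent: ρ → (-14,0,9)
descent: ρ → (9,18,-5)  [lands on river]
river: ρ → (-5,22,1)
river: ρ → (1,22,-5)
river: ρ → (-5,18,9)
ρ-cycle length = 4 (tail of 2 descent steps not counted)

4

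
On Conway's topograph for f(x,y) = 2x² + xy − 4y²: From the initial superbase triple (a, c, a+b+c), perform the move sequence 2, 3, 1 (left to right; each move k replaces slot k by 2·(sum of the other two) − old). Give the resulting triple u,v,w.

start (2,-4,-1) = (f(1,0),f(0,1),f(1,1))
replace slot 2: 2·(2+(-1)) − (-4) = 6 → (2,6,-1)
replace slot 3: 2·(2+6) − (-1) = 17 → (2,6,17)
replace slot 1: 2·(6+17) − 2 = 44 → (44,6,17)

44,6,17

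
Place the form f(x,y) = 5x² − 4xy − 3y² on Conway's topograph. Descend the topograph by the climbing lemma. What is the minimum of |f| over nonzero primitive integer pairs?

descent: ρ → (-3,4,5)  [lands on river]
river: ρ → (5,6,-2)
river: ρ → (-2,6,5)
river: ρ → (5,4,-3)
river: ρ → (-3,8,1)
river: ρ → (1,8,-3)
closes: descent 1, river 6
min |a| on river = 1

1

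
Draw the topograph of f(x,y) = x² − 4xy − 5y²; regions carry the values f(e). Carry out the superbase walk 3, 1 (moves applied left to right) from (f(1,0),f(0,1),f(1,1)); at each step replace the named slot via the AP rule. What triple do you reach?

start (1,-5,-8) = (f(1,0),f(0,1),f(1,1))
replace slot 3: 2·(1+(-5)) − (-8) = 0 → (1,-5,0)
replace slot 1: 2·((-5)+0) − 1 = -11 → (-11,-5,0)

-11,-5,0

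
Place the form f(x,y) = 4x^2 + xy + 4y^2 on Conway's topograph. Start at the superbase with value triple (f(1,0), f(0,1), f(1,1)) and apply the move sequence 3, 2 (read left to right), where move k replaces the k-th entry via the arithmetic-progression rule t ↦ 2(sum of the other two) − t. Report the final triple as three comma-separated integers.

start (4,4,9) = (f(1,0),f(0,1),f(1,1))
replace slot 3: 2·(4+4) − 9 = 7 → (4,4,7)
replace slot 2: 2·(4+7) − 4 = 18 → (4,18,7)

4,18,7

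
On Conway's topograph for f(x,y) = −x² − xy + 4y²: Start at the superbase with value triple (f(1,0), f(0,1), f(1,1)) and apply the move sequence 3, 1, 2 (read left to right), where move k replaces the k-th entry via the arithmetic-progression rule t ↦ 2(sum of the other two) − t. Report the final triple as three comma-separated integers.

start (-1,4,2) = (f(1,0),f(0,1),f(1,1))
replace slot 3: 2·((-1)+4) − 2 = 4 → (-1,4,4)
replace slot 1: 2·(4+4) − (-1) = 17 → (17,4,4)
replace slot 2: 2·(17+4) − 4 = 38 → (17,38,4)

17,38,4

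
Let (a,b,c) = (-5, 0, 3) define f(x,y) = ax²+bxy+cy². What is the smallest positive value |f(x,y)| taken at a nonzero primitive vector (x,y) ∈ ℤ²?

descent: ρ → (3,6,-2)  [lands on river]
river: ρ → (-2,6,3)
closes: descent 1, river 2
min |a| on river = 2

2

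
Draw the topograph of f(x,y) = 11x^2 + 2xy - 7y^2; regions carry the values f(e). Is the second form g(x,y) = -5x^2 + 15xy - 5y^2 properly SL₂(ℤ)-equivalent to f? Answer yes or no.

D₁ = 312, D₂ = 125
discriminants differ ⇒ not SL₂(ℤ)-equivalent

no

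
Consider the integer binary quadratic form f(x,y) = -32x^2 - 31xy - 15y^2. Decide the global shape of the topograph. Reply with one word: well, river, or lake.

D = b²−4ac = (-31)² − 4·(-32)·(-15) = -959
D < 0 ⇒ definite ⇒ every region one sign ⇒ single well

well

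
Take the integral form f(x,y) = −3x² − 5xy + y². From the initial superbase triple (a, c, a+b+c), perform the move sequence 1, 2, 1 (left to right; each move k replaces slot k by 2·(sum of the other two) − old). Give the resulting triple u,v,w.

start (-3,1,-7) = (f(1,0),f(0,1),f(1,1))
replace slot 1: 2·(1+(-7)) − (-3) = -9 → (-9,1,-7)
replace slot 2: 2·((-9)+(-7)) − 1 = -33 → (-9,-33,-7)
replace slot 1: 2·((-33)+(-7)) − (-9) = -71 → (-71,-33,-7)

-71,-33,-7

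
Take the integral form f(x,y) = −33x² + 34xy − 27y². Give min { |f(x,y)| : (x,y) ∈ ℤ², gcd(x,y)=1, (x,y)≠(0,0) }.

translate: b→32 (≡-34 mod 66), so (33,-34,27)→(33,32,26)
flip: (33,32,26)→(26,-32,33)
translate: b→20 (≡-32 mod 52), so (26,-32,33)→(26,20,27)
reduced (well bottom): (26,20,27) with a≤c, −a<b≤a
well minimum |f| = |-26| = 26 (negative-definite)

26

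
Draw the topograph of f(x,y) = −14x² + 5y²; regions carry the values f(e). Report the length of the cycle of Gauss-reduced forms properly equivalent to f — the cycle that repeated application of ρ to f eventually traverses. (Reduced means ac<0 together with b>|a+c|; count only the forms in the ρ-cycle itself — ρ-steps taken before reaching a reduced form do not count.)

D = 280, ⌊√D⌋ = 16
descent: ρ → (5,10,-9)  [lands on river]
river: ρ → (-9,8,6)
river: ρ → (6,16,-1)
river: ρ → (-1,16,6)
river: ρ → (6,8,-9)
river: ρ → (-9,10,5)
ρ-cycle length = 6 (tail of 1 descent step not counted)

6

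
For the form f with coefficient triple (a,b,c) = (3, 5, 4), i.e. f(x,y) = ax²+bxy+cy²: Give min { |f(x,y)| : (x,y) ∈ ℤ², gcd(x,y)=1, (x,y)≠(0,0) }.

translate: b→-1 (≡5 mod 6), so (3,5,4)→(3,-1,2)
flip: (3,-1,2)→(2,1,3)
reduced (well bottom): (2,1,3) with a≤c, −a<b≤a
well minimum = a = 2

2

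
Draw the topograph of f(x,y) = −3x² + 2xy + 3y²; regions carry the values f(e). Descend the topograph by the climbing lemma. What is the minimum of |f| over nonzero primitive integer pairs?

river: ρ → (3,4,-2)
river: ρ → (-2,4,3)
river: ρ → (3,2,-3)
river: ρ → (-3,4,2)
river: ρ → (2,4,-3)
river: ρ → (-3,2,3)
closes: descent 0, river 6
min |a| on river = 2

2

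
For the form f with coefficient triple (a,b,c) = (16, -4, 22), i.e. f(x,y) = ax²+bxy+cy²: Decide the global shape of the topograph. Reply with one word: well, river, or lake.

D = b²−4ac = (-4)² − 4·16·22 = -1392
D < 0 ⇒ definite ⇒ every region one sign ⇒ single well

well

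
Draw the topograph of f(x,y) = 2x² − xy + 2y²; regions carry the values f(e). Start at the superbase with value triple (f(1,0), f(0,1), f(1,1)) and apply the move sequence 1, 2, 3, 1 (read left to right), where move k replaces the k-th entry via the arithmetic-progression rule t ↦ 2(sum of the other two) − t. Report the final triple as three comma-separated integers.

start (2,2,3) = (f(1,0),f(0,1),f(1,1))
replace slot 1: 2·(2+3) − 2 = 8 → (8,2,3)
replace slot 2: 2·(8+3) − 2 = 20 → (8,20,3)
replace slot 3: 2·(8+20) − 3 = 53 → (8,20,53)
replace slot 1: 2·(20+53) − 8 = 138 → (138,20,53)

138,20,53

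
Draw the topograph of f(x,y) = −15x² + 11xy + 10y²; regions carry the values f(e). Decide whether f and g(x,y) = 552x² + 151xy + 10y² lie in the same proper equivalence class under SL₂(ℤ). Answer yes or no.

D₁ = 721, D₂ = 721
river cycle of f (length 36): (10, 9, -16), (-16, 23, 3), (3, 25, -8), (-8, 23, 6), (6, 25, -4), (-4, 23, 12), (12, 25, -2), (-2, 23, 24), (24, 25, -1), (-1, 25, 24), … (26 more)
river cycle of g (length 36): (10, 9, -16), (-16, 23, 3), (3, 25, -8), (-8, 23, 6), (6, 25, -4), (-4, 23, 12), (12, 25, -2), (-2, 23, 24), (24, 25, -1), (-1, 25, 24), … (26 more)
cycles coincide ⇒ equivalent

yes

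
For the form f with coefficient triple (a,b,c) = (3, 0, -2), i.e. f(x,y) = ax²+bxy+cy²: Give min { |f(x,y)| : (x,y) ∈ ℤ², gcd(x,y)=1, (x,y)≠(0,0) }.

descent: ρ → (-2,4,1)  [lands on river]
river: ρ → (1,4,-2)
closes: descent 1, river 2
min |a| on river = 1

1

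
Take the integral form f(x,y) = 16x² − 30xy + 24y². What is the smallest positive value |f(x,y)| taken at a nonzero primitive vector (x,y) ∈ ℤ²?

translate: b→2 (≡-30 mod 32), so (16,-30,24)→(16,2,10)
flip: (16,2,10)→(10,-2,16)
reduced (well bottom): (10,-2,16) with a≤c, −a<b≤a
well minimum = a = 10

10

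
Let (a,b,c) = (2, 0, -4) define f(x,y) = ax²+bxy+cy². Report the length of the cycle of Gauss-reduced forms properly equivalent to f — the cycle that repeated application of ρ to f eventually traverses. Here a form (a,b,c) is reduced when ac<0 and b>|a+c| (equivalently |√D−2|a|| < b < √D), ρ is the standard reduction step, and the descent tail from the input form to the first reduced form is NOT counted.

D = 32, ⌊√D⌋ = 5
descent: ρ → (-4,0,2)
descent: ρ → (2,4,-2)  [lands on river]
river: ρ → (-2,4,2)
ρ-cycle length = 2 (tail of 2 descent steps not counted)

2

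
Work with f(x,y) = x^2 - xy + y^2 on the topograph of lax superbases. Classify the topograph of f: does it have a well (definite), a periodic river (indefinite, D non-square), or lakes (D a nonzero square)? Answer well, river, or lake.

D = b²−4ac = (-1)² − 4·1·1 = -3
D < 0 ⇒ definite ⇒ every region one sign ⇒ single well

well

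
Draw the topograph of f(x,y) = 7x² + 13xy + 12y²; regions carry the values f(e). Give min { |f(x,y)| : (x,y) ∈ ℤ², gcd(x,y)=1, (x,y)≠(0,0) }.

translate: b→-1 (≡13 mod 14), so (7,13,12)→(7,-1,6)
flip: (7,-1,6)→(6,1,7)
reduced (well bottom): (6,1,7) with a≤c, −a<b≤a
well minimum = a = 6

6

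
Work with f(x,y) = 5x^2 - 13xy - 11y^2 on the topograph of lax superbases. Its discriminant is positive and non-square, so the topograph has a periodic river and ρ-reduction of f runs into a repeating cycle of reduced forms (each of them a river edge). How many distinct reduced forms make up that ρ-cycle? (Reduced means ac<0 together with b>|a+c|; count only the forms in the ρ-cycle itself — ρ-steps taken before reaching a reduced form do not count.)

D = 389, ⌊√D⌋ = 19
descent: ρ → (-11,13,5)  [lands on river]
river: ρ → (5,17,-5)
river: ρ → (-5,13,11)
river: ρ → (11,9,-7)
river: ρ → (-7,19,1)
river: ρ → (1,19,-7)
river: ρ → (-7,9,11)
river: ρ → (11,13,-5)
river: ρ → (-5,17,5)
river: ρ → (5,13,-11)
river: ρ → (-11,9,7)
river: ρ → (7,19,-1)
river: ρ → (-1,19,7)
river: ρ → (7,9,-11)
ρ-cycle length = 14 (tail of 1 descent step not counted)

14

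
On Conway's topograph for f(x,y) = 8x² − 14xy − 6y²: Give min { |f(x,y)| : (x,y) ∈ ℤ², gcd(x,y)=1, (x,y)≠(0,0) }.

descent: ρ → (-6,14,8)  [lands on river]
river: ρ → (8,18,-2)
river: ρ → (-2,18,8)
river: ρ → (8,14,-6)
river: ρ → (-6,10,12)
river: ρ → (12,14,-4)
river: ρ → (-4,18,4)
river: ρ → (4,14,-12)
river: ρ → (-12,10,6)
river: ρ → (6,14,-8)
river: ρ → (-8,18,2)
river: ρ → (2,18,-8)
river: ρ → (-8,14,6)
river: ρ → (6,10,-12)
river: ρ → (-12,14,4)
river: ρ → (4,18,-4)
river: ρ → (-4,14,12)
river: ρ → (12,10,-6)
closes: descent 1, river 18
min |a| on river = 2

2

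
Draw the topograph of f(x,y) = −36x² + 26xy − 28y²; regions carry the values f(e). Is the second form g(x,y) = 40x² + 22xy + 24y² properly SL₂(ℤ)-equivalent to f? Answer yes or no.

D₁ = -3356, D₂ = -3356
f is negative-definite; reduce −f:
−f: flip: (36,-26,28)→(28,26,36)
−f: reduced (well bottom): (28,26,36) with a≤c, −a<b≤a
flip sign back: reduced form of f is (-28,-26,-36)
g: flip: (40,22,24)→(24,-22,40)
g: reduced (well bottom): (24,-22,40) with a≤c, −a<b≤a
reduced forms (-28, -26, -36) vs (24, -22, 40) ⇒ inequivalent

no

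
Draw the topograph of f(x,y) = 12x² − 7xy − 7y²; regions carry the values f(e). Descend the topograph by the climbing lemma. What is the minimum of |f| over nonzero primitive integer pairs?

descent: ρ → (-7,7,12)  [lands on river]
river: ρ → (12,17,-2)
river: ρ → (-2,19,3)
river: ρ → (3,17,-8)
river: ρ → (-8,15,5)
river: ρ → (5,15,-8)
river: ρ → (-8,17,3)
river: ρ → (3,19,-2)
river: ρ → (-2,17,12)
river: ρ → (12,7,-7)
closes: descent 1, river 10
min |a| on river = 2

2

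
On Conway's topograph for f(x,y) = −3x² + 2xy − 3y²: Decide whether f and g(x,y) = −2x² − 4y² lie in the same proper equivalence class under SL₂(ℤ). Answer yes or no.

D₁ = -32, D₂ = -32
f is negative-definite; reduce −f:
−f: flip: (3,-2,3)→(3,2,3)
−f: reduced (well bottom): (3,2,3) with a≤c, −a<b≤a
flip sign back: reduced form of f is (-3,-2,-3)
g is negative-definite; reduce −g:
−g: reduced (well bottom): (2,0,4) with a≤c, −a<b≤a
flip sign back: reduced form of g is (-2,0,-4)
reduced forms (-3, -2, -3) vs (-2, 0, -4) ⇒ inequivalent

no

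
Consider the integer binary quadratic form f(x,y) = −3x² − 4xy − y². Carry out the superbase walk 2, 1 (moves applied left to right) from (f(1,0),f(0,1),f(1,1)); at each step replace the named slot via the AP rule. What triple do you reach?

start (-3,-1,-8) = (f(1,0),f(0,1),f(1,1))
replace slot 2: 2·((-3)+(-8)) − (-1) = -21 → (-3,-21,-8)
replace slot 1: 2·((-21)+(-8)) − (-3) = -55 → (-55,-21,-8)

-55,-21,-8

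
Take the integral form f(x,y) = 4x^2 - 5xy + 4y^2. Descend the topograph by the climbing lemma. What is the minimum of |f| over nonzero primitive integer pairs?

translate: b→3 (≡-5 mod 8), so (4,-5,4)→(4,3,3)
flip: (4,3,3)→(3,-3,4)
translate: b→3 (≡-3 mod 6), so (3,-3,4)→(3,3,4)
reduced (well bottom): (3,3,4) with a≤c, −a<b≤a
well minimum = a = 3

3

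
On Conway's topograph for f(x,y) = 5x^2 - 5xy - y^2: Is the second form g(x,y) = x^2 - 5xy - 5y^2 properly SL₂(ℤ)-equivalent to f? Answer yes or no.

D₁ = 45, D₂ = 45
river cycle of f (length 2): (-1, 5, 5), (5, 5, -1)
river cycle of g (length 2): (-5, 5, 1), (1, 5, -5)
cycles differ ⇒ inequivalent

no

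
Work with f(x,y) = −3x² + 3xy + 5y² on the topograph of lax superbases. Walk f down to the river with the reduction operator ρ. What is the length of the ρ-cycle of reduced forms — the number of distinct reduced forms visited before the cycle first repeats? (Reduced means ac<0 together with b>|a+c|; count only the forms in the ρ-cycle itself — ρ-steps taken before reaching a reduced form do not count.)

D = 69, ⌊√D⌋ = 8
river: ρ → (5,7,-1)
river: ρ → (-1,7,5)
river: ρ → (5,3,-3)
river: ρ → (-3,3,5)
ρ-cycle length = 4 (tail of 0 descent steps not counted)

4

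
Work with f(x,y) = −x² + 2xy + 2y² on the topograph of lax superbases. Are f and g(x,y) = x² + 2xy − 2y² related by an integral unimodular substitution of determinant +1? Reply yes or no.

D₁ = 12, D₂ = 12
river cycle of f (length 2): (2, 2, -1), (-1, 2, 2)
river cycle of g (length 2): (-2, 2, 1), (1, 2, -2)
cycles differ ⇒ inequivalent

no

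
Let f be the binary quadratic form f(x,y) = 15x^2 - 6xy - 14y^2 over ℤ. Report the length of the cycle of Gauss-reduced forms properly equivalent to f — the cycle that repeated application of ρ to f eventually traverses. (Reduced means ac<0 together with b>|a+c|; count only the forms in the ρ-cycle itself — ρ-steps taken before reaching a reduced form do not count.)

D = 876, ⌊√D⌋ = 29
descent: ρ → (-14,6,15)  [lands on river]
river: ρ → (15,24,-5)
river: ρ → (-5,26,10)
river: ρ → (10,14,-17)
river: ρ → (-17,20,7)
river: ρ → (7,22,-14)
ρ-cycle length = 6 (tail of 1 descent step not counted)

6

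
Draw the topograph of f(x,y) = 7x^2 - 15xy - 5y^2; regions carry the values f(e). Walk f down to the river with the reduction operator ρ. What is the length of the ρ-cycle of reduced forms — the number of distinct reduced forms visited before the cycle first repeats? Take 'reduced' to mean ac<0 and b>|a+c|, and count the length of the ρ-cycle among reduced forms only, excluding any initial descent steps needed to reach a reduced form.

D = 365, ⌊√D⌋ = 19
descent: ρ → (-5,15,7)  [lands on river]
river: ρ → (7,13,-7)
river: ρ → (-7,15,5)
river: ρ → (5,15,-7)
river: ρ → (-7,13,7)
river: ρ → (7,15,-5)
ρ-cycle length = 6 (tail of 1 descent step not counted)

6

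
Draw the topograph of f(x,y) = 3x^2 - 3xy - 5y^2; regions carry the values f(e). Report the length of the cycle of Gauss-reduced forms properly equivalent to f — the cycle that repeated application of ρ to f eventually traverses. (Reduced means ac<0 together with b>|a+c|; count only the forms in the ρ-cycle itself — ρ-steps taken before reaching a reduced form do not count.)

D = 69, ⌊√D⌋ = 8
descent: ρ → (-5,3,3)  [lands on river]
river: ρ → (3,3,-5)
river: ρ → (-5,7,1)
river: ρ → (1,7,-5)
ρ-cycle length = 4 (tail of 1 descent step not counted)

4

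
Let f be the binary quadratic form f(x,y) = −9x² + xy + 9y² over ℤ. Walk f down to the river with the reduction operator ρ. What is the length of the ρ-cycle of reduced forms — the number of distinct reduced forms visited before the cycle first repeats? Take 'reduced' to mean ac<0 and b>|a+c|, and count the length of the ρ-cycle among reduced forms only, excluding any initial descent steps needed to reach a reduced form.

D = 325, ⌊√D⌋ = 18
river: ρ → (9,17,-1)
river: ρ → (-1,17,9)
river: ρ → (9,1,-9)
river: ρ → (-9,17,1)
river: ρ → (1,17,-9)
river: ρ → (-9,1,9)
ρ-cycle length = 6 (tail of 0 descent steps not counted)

6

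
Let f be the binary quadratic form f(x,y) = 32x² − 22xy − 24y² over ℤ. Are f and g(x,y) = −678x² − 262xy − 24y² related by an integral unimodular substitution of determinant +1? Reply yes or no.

D₁ = 3556, D₂ = 3556
river cycle of f (length 42): (-24, 22, 32), (32, 42, -14), (-14, 42, 32), (32, 22, -24), (-24, 26, 30), (30, 34, -20), (-20, 46, 18), (18, 26, -40), (-40, 54, 4), (4, 58, -12), … (32 more)
river cycle of g (length 42): (-24, 22, 32), (32, 42, -14), (-14, 42, 32), (32, 22, -24), (-24, 26, 30), (30, 34, -20), (-20, 46, 18), (18, 26, -40), (-40, 54, 4), (4, 58, -12), … (32 more)
cycles coincide ⇒ equivalent

yes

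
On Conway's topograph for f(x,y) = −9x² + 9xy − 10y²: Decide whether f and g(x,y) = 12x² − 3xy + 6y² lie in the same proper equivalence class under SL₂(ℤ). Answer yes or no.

D₁ = -279, D₂ = -279
f is negative-definite; reduce −f:
−f: translate: b→9 (≡-9 mod 18), so (9,-9,10)→(9,9,10)
−f: reduced (well bottom): (9,9,10) with a≤c, −a<b≤a
flip sign back: reduced form of f is (-9,-9,-10)
g: flip: (12,-3,6)→(6,3,12)
g: reduced (well bottom): (6,3,12) with a≤c, −a<b≤a
reduced forms (-9, -9, -10) vs (6, 3, 12) ⇒ inequivalent

no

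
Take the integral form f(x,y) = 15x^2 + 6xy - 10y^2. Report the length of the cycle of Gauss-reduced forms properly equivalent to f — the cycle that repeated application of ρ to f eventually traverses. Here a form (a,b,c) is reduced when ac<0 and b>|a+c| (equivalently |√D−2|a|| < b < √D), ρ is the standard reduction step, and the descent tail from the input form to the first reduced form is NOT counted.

D = 636, ⌊√D⌋ = 25
river: ρ → (-10,14,11)
river: ρ → (11,8,-13)
river: ρ → (-13,18,6)
river: ρ → (6,18,-13)
river: ρ → (-13,8,11)
river: ρ → (11,14,-10)
river: ρ → (-10,6,15)
river: ρ → (15,24,-1)
river: ρ → (-1,24,15)
river: ρ → (15,6,-10)
ρ-cycle length = 10 (tail of 0 descent steps not counted)

10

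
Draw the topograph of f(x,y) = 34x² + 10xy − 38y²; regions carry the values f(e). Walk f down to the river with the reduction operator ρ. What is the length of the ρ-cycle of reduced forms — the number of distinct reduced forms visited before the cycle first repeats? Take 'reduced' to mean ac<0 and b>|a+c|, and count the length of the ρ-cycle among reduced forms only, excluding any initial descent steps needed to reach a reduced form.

D = 5268, ⌊√D⌋ = 72
river: ρ → (-38,66,6)
river: ρ → (6,66,-38)
river: ρ → (-38,10,34)
river: ρ → (34,58,-14)
river: ρ → (-14,54,42)
river: ρ → (42,30,-26)
river: ρ → (-26,22,46)
river: ρ → (46,70,-2)
river: ρ → (-2,70,46)
river: ρ → (46,22,-26)
river: ρ → (-26,30,42)
river: ρ → (42,54,-14)
river: ρ → (-14,58,34)
river: ρ → (34,10,-38)
ρ-cycle length = 14 (tail of 0 descent steps not counted)

14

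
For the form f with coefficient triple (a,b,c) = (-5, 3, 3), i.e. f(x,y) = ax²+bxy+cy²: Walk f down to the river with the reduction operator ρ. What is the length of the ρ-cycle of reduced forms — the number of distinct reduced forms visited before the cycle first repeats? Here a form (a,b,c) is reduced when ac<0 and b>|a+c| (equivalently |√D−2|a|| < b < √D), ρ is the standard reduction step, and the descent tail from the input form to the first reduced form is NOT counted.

D = 69, ⌊√D⌋ = 8
river: ρ → (3,3,-5)
river: ρ → (-5,7,1)
river: ρ → (1,7,-5)
river: ρ → (-5,3,3)
ρ-cycle length = 4 (tail of 0 descent steps not counted)

4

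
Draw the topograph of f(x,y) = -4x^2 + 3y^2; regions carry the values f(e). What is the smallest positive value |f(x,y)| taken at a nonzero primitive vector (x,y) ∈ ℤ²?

descent: ρ → (3,6,-1)  [lands on river]
river: ρ → (-1,6,3)
closes: descent 1, river 2
min |a| on river = 1

1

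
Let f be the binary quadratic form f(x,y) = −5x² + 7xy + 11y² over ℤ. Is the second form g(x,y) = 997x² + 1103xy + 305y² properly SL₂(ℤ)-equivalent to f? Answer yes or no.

D₁ = 269, D₂ = 269
river cycle of f (length 10): (11, 15, -1), (-1, 15, 11), (11, 7, -5), (-5, 13, 5), (5, 7, -11), (-11, 15, 1), (1, 15, -11), (-11, 7, 5), (5, 13, -5), (-5, 7, 11)
river cycle of g (length 10): (11, 15, -1), (-1, 15, 11), (11, 7, -5), (-5, 13, 5), (5, 7, -11), (-11, 15, 1), (1, 15, -11), (-11, 7, 5), (5, 13, -5), (-5, 7, 11)
cycles coincide ⇒ equivalent

yes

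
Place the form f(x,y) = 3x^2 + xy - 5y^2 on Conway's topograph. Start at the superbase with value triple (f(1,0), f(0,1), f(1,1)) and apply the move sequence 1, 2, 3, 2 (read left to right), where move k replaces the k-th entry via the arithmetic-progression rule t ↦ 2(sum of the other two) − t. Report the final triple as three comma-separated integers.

start (3,-5,-1) = (f(1,0),f(0,1),f(1,1))
replace slot 1: 2·((-5)+(-1)) − 3 = -15 → (-15,-5,-1)
replace slot 2: 2·((-15)+(-1)) − (-5) = -27 → (-15,-27,-1)
replace slot 3: 2·((-15)+(-27)) − (-1) = -83 → (-15,-27,-83)
replace slot 2: 2·((-15)+(-83)) − (-27) = -169 → (-15,-169,-83)

-15,-169,-83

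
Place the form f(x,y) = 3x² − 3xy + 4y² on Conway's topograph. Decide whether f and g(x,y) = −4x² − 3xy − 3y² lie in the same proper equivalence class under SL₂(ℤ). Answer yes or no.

D₁ = -39, D₂ = -39
f: translate: b→3 (≡-3 mod 6), so (3,-3,4)→(3,3,4)
f: reduced (well bottom): (3,3,4) with a≤c, −a<b≤a
g is negative-definite; reduce −g:
−g: flip: (4,3,3)→(3,-3,4)
−g: translate: b→3 (≡-3 mod 6), so (3,-3,4)→(3,3,4)
−g: reduced (well bottom): (3,3,4) with a≤c, −a<b≤a
flip sign back: reduced form of g is (-3,-3,-4)
reduced forms (3, 3, 4) vs (-3, -3, -4) ⇒ inequivalent

no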